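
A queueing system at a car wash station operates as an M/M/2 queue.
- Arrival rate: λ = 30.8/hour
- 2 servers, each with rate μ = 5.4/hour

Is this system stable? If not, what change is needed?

Stability requires ρ = λ/(cμ) < 1
ρ = 30.8/(2 × 5.4) = 30.8/10.80 = 2.8519
Since 2.8519 ≥ 1, the system is UNSTABLE.
Need c > λ/μ = 30.8/5.4 = 5.70.
Minimum servers needed: c = 6.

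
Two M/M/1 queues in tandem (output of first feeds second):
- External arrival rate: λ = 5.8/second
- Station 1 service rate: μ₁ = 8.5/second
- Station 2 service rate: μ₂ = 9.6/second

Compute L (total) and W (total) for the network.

By Jackson's theorem, each station behaves as independent M/M/1.
Station 1: ρ₁ = 5.8/8.5 = 0.6824, L₁ = ρ₁/(1-ρ₁) = λ/(μ₁-λ) = 5.8/2.70 = 2.14815
Station 2: ρ₂ = 5.8/9.6 = 0.6042, L₂ = ρ₂/(1-ρ₂) = λ/(μ₂-λ) = 5.8/3.80 = 1.52632
Total: L = L₁ + L₂ = 2.14815 + 1.52632 = 3.6745
W = L/λ = 3.6745/5.8 = 0.6335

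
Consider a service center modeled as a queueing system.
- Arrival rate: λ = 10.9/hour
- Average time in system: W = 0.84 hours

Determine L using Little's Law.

Little's Law: L = λW
L = 10.9 × 0.84 = 9.1560 customers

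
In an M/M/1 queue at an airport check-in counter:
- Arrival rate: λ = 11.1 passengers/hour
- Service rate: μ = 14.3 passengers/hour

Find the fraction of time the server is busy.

Server utilization: ρ = λ/μ
ρ = 11.1/14.3 = 0.7762
The server is busy 77.62% of the time.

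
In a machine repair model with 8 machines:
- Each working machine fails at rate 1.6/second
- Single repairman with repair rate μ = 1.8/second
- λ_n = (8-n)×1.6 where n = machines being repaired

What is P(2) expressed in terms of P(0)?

P(2)/P(0) = ∏_{i=0}^{2-1} λ_i/μ_{i+1}
= (8-0)×1.6/1.8 × (8-1)×1.6/1.8
= 44.2469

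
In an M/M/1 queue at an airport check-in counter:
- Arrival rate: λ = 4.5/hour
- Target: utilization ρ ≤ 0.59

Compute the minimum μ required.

ρ = λ/μ, so μ = λ/ρ
μ ≥ 4.5/0.59 = 7.6271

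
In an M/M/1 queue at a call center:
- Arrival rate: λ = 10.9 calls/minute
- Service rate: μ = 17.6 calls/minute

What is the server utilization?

Server utilization: ρ = λ/μ
ρ = 10.9/17.6 = 0.6193
The server is busy 61.93% of the time.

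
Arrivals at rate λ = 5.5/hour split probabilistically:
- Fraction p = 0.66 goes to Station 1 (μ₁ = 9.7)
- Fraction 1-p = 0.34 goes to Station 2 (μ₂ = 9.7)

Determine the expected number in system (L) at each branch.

Effective rates: λ₁ = 5.5×0.66 = 3.63, λ₂ = 5.5×0.34 = 1.87
Station 1: ρ₁ = 3.63/9.7 = 0.3742, L₁ = ρ₁/(1-ρ₁) = 0.3742/(1-0.3742) = 0.5980
Station 2: ρ₂ = 1.87/9.7 = 0.19278, L₂ = ρ₂/(1-ρ₂) = 0.19278/(1-0.19278) = 0.2388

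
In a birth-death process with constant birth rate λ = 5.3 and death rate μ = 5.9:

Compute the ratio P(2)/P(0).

For constant rates: P(n)/P(0) = (λ/μ)^n
P(2)/P(0) = (5.3/5.9)^2 = 0.89831^2 = 0.8070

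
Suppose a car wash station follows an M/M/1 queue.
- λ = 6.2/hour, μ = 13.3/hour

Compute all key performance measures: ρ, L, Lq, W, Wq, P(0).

Step 1: ρ = λ/μ = 6.2/13.3 = 0.4662
Step 2: L = λ/(μ-λ) = 6.2/7.10 = 0.8732
Step 3: Lq = λ²/(μ(μ-λ)) = 38.44/(13.3×7.10) = 0.4071
Step 4: W = 1/(μ-λ) = 1/7.10 = 0.140845
Step 5: Wq = λ/(μ(μ-λ)) = 6.2/(13.3×7.10) = 0.06566
Step 6: P(0) = 1-ρ = 0.5338
Verify: L = λW = 6.2×0.140845 = 0.8732 ✔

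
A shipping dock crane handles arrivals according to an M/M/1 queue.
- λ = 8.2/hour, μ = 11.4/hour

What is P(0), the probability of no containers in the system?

ρ = λ/μ = 8.2/11.4 = 0.7193
P(0) = 1 - ρ = 1 - 0.7193 = 0.2807
The server is idle 28.07% of the time.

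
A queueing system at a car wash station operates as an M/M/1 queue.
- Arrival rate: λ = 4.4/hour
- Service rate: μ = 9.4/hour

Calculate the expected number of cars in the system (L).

ρ = λ/μ = 4.4/9.4 = 0.4681
For M/M/1: L = λ/(μ-λ)
L = 4.4/(9.4-4.4) = 4.4/5.00
L = 0.8800 cars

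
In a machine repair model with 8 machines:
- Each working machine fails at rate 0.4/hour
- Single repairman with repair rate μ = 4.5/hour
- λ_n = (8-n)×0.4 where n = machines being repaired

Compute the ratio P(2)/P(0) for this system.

P(2)/P(0) = ∏_{i=0}^{2-1} λ_i/μ_{i+1}
= (8-0)×0.4/4.5 × (8-1)×0.4/4.5
= 0.4425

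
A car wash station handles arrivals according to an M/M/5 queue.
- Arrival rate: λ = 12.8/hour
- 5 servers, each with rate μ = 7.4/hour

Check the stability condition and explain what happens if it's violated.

Stability requires ρ = λ/(cμ) < 1
ρ = 12.8/(5 × 7.4) = 12.8/37.00 = 0.3459
Since 0.3459 < 1, the system is STABLE.
The servers are busy 34.59% of the time.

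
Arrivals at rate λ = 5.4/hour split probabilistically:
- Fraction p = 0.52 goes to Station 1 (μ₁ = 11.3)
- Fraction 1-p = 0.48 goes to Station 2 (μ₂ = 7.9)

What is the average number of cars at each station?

Effective rates: λ₁ = 5.4×0.52 = 2.808, λ₂ = 5.4×0.48 = 2.592
Station 1: ρ₁ = 2.808/11.3 = 0.2485, L₁ = ρ₁/(1-ρ₁) = 0.2485/(1-0.2485) = 0.3307
Station 2: ρ₂ = 2.592/7.9 = 0.3281, L₂ = ρ₂/(1-ρ₂) = 0.3281/(1-0.3281) = 0.4883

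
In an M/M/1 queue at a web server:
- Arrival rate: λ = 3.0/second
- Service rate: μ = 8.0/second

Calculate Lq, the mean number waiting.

ρ = λ/μ = 3.0/8.0 = 0.3750
For M/M/1: Lq = λ²/(μ(μ-λ))
Lq = 9.00/(8.0 × 5.00)
Lq = 0.2250 requests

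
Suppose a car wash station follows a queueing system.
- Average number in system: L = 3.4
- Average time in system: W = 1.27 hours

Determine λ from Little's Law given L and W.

Little's Law: L = λW, so λ = L/W
λ = 3.4/1.27 = 2.6772 cars/hour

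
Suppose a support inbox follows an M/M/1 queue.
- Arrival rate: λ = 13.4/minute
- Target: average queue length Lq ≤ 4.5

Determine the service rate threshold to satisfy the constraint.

For M/M/1: Lq = λ²/(μ(μ-λ))
Need Lq ≤ 4.5, i.e. μ(μ-λ) ≥ λ²/4.5
μ² - 13.4μ - 179.56/4.5 ≥ 0  →  μ² - 13.4μ - 39.90222 ≥ 0
Quadratic formula (positive root): μ = [λ + √(λ² + 4×39.90222)]/2
Discriminant: 179.56 + 4×39.90222 = 339.1689, √339.1689 = 18.41654
μ ≥ (13.4 + 18.41654)/2 = 15.9083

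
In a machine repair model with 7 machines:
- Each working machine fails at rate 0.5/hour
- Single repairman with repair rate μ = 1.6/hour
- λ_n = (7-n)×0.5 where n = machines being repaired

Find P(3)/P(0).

P(3)/P(0) = ∏_{i=0}^{3-1} λ_i/μ_{i+1}
= (7-0)×0.5/1.6 × (7-1)×0.5/1.6 × (7-2)×0.5/1.6
= 6.4087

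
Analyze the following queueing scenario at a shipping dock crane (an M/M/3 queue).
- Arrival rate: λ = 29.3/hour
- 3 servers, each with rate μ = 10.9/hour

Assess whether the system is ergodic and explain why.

Stability requires ρ = λ/(cμ) < 1
ρ = 29.3/(3 × 10.9) = 29.3/32.70 = 0.8960
Since 0.8960 < 1, the system is STABLE.
The servers are busy 89.60% of the time.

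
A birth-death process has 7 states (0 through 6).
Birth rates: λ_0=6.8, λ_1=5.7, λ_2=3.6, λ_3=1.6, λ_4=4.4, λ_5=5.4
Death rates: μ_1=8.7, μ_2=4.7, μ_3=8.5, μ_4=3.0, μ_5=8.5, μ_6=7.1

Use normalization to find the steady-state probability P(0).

Ratios P(n)/P(0) = (λ₀···λₙ₋₁)/(μ₁···μₙ):
P(1)/P(0) = (6.8)/(8.7) = 0.7816
P(2)/P(0) = (6.8×5.7)/(8.7×4.7) = 0.9479
P(3)/P(0) = (6.8×5.7×3.6)/(8.7×4.7×8.5) = 0.4015
P(4)/P(0) = (6.8×5.7×3.6×1.6)/(8.7×4.7×8.5×3.0) = 0.2141
P(5)/P(0) = (6.8×5.7×3.6×1.6×4.4)/(8.7×4.7×8.5×3.0×8.5) = 0.1108
P(6)/P(0) = (6.8×5.7×3.6×1.6×4.4×5.4)/(8.7×4.7×8.5×3.0×8.5×7.1) = 0.08430

Normalization: ∑ P(n) = 1
P(0) × (1.0000 + 0.7816 + 0.9479 + 0.4015 + 0.2141 + 0.1108 + 0.08430) = 1
P(0) × 3.5402 = 1
P(0) = 1/3.5402 = 0.2825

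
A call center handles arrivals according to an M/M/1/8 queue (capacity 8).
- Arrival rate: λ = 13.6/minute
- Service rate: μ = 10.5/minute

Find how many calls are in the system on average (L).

ρ = λ/μ = 13.6/10.5 = 1.29524
P₀ = (1-ρ)/(1-ρ^(K+1)) = (1-1.29524)/(1-1.29524^9) = -0.2952/-9.2601 = 0.03188
P_K = P₀×ρ^K = 0.031883 × 1.29524^8 = 0.031883 × 7.9214 = 0.2526
L = ρ[1 - (K+1)ρ^K + Kρ^(K+1)] / [(1-ρ)(1-ρ^(K+1))]
L = 1.29524 × (1 - 9×7.9214 + 8×10.2601) / ((1 - 1.29524) × (1 - 10.2601)) = 5.5848 calls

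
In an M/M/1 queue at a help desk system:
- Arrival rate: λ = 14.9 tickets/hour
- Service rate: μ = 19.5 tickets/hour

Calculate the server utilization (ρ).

Server utilization: ρ = λ/μ
ρ = 14.9/19.5 = 0.7641
The server is busy 76.41% of the time.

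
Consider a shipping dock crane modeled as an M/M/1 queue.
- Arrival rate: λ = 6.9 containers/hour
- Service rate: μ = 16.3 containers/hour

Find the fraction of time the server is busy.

Server utilization: ρ = λ/μ
ρ = 6.9/16.3 = 0.4233
The server is busy 42.33% of the time.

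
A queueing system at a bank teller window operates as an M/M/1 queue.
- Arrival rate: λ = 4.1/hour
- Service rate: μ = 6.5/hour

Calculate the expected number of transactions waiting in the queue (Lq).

ρ = λ/μ = 4.1/6.5 = 0.6308
For M/M/1: Lq = λ²/(μ(μ-λ))
Lq = 16.81/(6.5 × 2.40)
Lq = 1.0776 transactions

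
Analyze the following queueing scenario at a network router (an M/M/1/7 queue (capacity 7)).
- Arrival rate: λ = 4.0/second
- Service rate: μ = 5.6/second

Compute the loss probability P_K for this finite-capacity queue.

ρ = λ/μ = 4.0/5.6 = 0.714286
P₀ = (1-ρ)/(1-ρ^(K+1)) = (1-0.714286)/(1-0.714286^8) = 0.2857/0.9322 = 0.3065
P_K = P₀×ρ^K = 0.3065 × 0.714286^7 = 0.3065 × 0.09486 = 0.02907
Blocking probability = 2.91%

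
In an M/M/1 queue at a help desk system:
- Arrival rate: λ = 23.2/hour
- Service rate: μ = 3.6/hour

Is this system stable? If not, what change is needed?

Stability requires ρ = λ/(cμ) < 1
ρ = 23.2/(1 × 3.6) = 23.2/3.60 = 6.4444
Since 6.4444 ≥ 1, the system is UNSTABLE.
Queue grows without bound. Need μ > λ = 23.2.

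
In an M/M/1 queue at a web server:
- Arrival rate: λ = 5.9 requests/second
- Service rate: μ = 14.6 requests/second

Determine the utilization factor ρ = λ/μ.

Server utilization: ρ = λ/μ
ρ = 5.9/14.6 = 0.4041
The server is busy 40.41% of the time.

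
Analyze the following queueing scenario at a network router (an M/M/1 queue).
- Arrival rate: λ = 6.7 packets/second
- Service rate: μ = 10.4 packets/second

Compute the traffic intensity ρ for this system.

Server utilization: ρ = λ/μ
ρ = 6.7/10.4 = 0.6442
The server is busy 64.42% of the time.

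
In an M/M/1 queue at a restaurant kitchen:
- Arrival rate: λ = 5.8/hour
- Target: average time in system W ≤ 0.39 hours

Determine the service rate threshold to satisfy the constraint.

For M/M/1: W = 1/(μ-λ)
Need W ≤ 0.39, so 1/(μ-λ) ≤ 0.39
μ - λ ≥ 1/0.39 = 2.5641
μ ≥ 5.8 + 2.5641 = 8.3641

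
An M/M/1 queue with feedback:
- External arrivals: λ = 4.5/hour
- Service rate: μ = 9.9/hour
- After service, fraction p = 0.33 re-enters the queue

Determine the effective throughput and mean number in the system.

Effective arrival rate: λ_eff = λ/(1-p) = 4.5/(1-0.33) = 4.5/0.67 = 6.71642
ρ = λ_eff/μ = 6.71642/9.9 = 0.67843
L = ρ/(1-ρ) = 0.67843/(1-0.67843) = 2.1097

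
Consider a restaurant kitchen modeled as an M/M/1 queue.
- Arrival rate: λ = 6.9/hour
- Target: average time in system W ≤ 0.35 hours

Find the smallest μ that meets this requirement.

For M/M/1: W = 1/(μ-λ)
Need W ≤ 0.35, so 1/(μ-λ) ≤ 0.35
μ - λ ≥ 1/0.35 = 2.8571
μ ≥ 6.9 + 2.8571 = 9.7571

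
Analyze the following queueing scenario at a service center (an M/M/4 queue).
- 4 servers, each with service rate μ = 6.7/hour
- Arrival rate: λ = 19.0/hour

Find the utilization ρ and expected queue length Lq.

Traffic intensity: ρ = λ/(cμ) = 19.0/(4×6.7) = 0.7090
Since ρ = 0.7090 < 1, system is stable.
Offered load a = λ/μ = cρ = 19.0/6.7 = 2.8358
P₀ = [ Σₙ₌₀^3 aⁿ/n! + a^4/(4!(1-ρ)) ]⁻¹
Σ = a^0/0! + a^1/1! + a^2/2! + a^3/3! = 1.0000 + 2.8358 + 4.0209 + 3.8009 = 11.6576
a^4/(4!(1-ρ)) = 64.6718/(24 × 0.291045) = 9.2586
P₀ = 1/(11.6576 + 9.2586) = 0.04781
Lq = P₀·a^4·ρ / (4!(1-ρ)²) = 0.04781 × 64.6718 × 0.7090 / (24 × 0.08471) = 1.0783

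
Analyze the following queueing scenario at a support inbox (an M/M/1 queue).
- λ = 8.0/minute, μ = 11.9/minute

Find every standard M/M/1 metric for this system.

Step 1: ρ = λ/μ = 8.0/11.9 = 0.6723
Step 2: L = λ/(μ-λ) = 8.0/3.90 = 2.0513
Step 3: Lq = λ²/(μ(μ-λ)) = 64.00/(11.9×3.90) = 1.3790
Step 4: W = 1/(μ-λ) = 1/3.90 = 0.25641
Step 5: Wq = λ/(μ(μ-λ)) = 8.0/(11.9×3.90) = 0.1724
Step 6: P(0) = 1-ρ = 0.3277
Verify: L = λW = 8.0×0.25641 = 2.0513 ✔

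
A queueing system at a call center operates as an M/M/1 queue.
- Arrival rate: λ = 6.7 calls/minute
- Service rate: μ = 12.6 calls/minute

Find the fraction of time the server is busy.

Server utilization: ρ = λ/μ
ρ = 6.7/12.6 = 0.5317
The server is busy 53.17% of the time.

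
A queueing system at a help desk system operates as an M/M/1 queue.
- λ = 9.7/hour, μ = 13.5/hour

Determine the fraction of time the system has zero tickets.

ρ = λ/μ = 9.7/13.5 = 0.7185
P(0) = 1 - ρ = 1 - 0.7185 = 0.2815
The server is idle 28.15% of the time.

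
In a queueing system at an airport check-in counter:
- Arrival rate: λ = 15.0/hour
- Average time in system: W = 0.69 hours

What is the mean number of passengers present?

Little's Law: L = λW
L = 15.0 × 0.69 = 10.3500 passengers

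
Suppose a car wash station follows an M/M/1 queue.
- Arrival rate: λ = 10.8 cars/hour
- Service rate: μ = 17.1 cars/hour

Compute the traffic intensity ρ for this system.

Server utilization: ρ = λ/μ
ρ = 10.8/17.1 = 0.6316
The server is busy 63.16% of the time.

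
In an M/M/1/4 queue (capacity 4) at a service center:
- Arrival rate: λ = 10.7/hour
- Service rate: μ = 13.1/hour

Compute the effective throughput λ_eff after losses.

ρ = λ/μ = 10.7/13.1 = 0.8168
P₀ = (1-ρ)/(1-ρ^(K+1)) = (1-0.8168)/(1-0.8168^5) = 0.1832/0.6364 = 0.2879
P_K = P₀×ρ^K = 0.2879 × 0.8168^4 = 0.2879 × 0.4451 = 0.1281
λ_eff = λ(1-P_K) = 10.7 × (1 - 0.12812) = 10.7 × 0.87188 = 9.3291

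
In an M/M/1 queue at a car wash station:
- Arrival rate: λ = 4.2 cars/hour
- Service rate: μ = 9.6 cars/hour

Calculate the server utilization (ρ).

Server utilization: ρ = λ/μ
ρ = 4.2/9.6 = 0.4375
The server is busy 43.75% of the time.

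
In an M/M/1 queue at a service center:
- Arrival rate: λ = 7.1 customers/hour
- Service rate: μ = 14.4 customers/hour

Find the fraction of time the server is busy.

Server utilization: ρ = λ/μ
ρ = 7.1/14.4 = 0.4931
The server is busy 49.31% of the time.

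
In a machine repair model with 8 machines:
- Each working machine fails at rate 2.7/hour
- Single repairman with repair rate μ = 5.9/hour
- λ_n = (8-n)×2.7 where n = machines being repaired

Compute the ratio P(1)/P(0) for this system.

P(1)/P(0) = ∏_{i=0}^{1-1} λ_i/μ_{i+1}
= (8-0)×2.7/5.9
= 3.6610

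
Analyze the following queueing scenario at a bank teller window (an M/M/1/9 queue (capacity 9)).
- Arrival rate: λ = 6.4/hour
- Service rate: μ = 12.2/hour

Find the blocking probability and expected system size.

ρ = λ/μ = 6.4/12.2 = 0.52459
P₀ = (1-ρ)/(1-ρ^(K+1)) = (1-0.52459)/(1-0.52459^10) = 0.4754/0.9984 = 0.4762
P_K = P₀×ρ^K = 0.4762 × 0.52459^9 = 0.4762 × 0.003009 = 0.001433
Blocking probability P_9 = 0.001433 (0.14%)
L = ρ[1 - (K+1)ρ^K + Kρ^(K+1)] / [(1-ρ)(1-ρ^(K+1))]
L = 0.52459 × (1 - 10×0.003009 + 9×0.001578) / ((1 - 0.52459) × (1 - 0.001578)) = 1.0876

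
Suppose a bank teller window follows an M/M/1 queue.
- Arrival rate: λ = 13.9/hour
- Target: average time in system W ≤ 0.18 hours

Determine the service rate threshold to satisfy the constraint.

For M/M/1: W = 1/(μ-λ)
Need W ≤ 0.18, so 1/(μ-λ) ≤ 0.18
μ - λ ≥ 1/0.18 = 5.5556
μ ≥ 13.9 + 5.5556 = 19.4556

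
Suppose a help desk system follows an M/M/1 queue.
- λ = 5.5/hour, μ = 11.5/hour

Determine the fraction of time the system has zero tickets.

ρ = λ/μ = 5.5/11.5 = 0.4783
P(0) = 1 - ρ = 1 - 0.4783 = 0.5217
The server is idle 52.17% of the time.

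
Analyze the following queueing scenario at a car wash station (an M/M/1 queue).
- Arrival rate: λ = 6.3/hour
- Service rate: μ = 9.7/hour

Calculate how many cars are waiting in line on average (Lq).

ρ = λ/μ = 6.3/9.7 = 0.6495
For M/M/1: Lq = λ²/(μ(μ-λ))
Lq = 39.69/(9.7 × 3.40)
Lq = 1.2035 cars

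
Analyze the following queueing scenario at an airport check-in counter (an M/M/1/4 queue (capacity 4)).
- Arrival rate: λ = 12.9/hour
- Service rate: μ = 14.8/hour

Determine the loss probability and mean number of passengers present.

ρ = λ/μ = 12.9/14.8 = 0.871622
P₀ = (1-ρ)/(1-ρ^(K+1)) = (1-0.871622)/(1-0.871622^5) = 0.128378/0.496916 = 0.2583
P_K = P₀×ρ^K = 0.2583 × 0.871622^4 = 0.2583 × 0.5772 = 0.1491
Blocking probability P_4 = 0.1491 (14.91%)
L = ρ[1 - (K+1)ρ^K + Kρ^(K+1)] / [(1-ρ)(1-ρ^(K+1))]
L = 0.871622 × (1 - 5×0.577182 + 4×0.503084) / ((1 - 0.871622) × (1 - 0.503084)) = 1.7274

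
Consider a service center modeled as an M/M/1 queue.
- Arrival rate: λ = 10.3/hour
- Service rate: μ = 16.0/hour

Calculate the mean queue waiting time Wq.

First, compute utilization: ρ = λ/μ = 10.3/16.0 = 0.6438
For M/M/1: Wq = λ/(μ(μ-λ))
Wq = 10.3/(16.0 × (16.0-10.3))
Wq = 10.3/(16.0 × 5.70)
Wq = 0.1129 hours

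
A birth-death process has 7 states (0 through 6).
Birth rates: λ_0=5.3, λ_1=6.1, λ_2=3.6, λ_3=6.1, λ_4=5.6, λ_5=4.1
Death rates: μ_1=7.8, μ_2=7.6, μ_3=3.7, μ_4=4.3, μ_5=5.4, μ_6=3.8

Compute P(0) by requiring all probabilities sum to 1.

Ratios P(n)/P(0) = (λ₀···λₙ₋₁)/(μ₁···μₙ):
P(1)/P(0) = (5.3)/(7.8) = 0.6795
P(2)/P(0) = (5.3×6.1)/(7.8×7.6) = 0.5454
P(3)/P(0) = (5.3×6.1×3.6)/(7.8×7.6×3.7) = 0.5306
P(4)/P(0) = (5.3×6.1×3.6×6.1)/(7.8×7.6×3.7×4.3) = 0.7528
P(5)/P(0) = (5.3×6.1×3.6×6.1×5.6)/(7.8×7.6×3.7×4.3×5.4) = 0.7806
P(6)/P(0) = (5.3×6.1×3.6×6.1×5.6×4.1)/(7.8×7.6×3.7×4.3×5.4×3.8) = 0.8423

Normalization: ∑ P(n) = 1
P(0) × (1.0000 + 0.6795 + 0.5454 + 0.5306 + 0.7528 + 0.7806 + 0.8423) = 1
P(0) × 5.1312 = 1
P(0) = 1/5.1312 = 0.1949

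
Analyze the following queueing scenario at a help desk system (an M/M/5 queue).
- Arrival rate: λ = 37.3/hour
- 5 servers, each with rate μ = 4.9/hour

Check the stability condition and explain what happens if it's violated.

Stability requires ρ = λ/(cμ) < 1
ρ = 37.3/(5 × 4.9) = 37.3/24.50 = 1.5224
Since 1.5224 ≥ 1, the system is UNSTABLE.
Need c > λ/μ = 37.3/4.9 = 7.61.
Minimum servers needed: c = 8.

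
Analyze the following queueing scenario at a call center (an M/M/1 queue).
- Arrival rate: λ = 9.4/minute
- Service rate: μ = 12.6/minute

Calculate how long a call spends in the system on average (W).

First, compute utilization: ρ = λ/μ = 9.4/12.6 = 0.7460
For M/M/1: W = 1/(μ-λ)
W = 1/(12.6-9.4) = 1/3.20
W = 0.3125 minutes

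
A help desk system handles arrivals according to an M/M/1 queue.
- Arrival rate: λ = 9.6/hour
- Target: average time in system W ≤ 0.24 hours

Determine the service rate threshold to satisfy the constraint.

For M/M/1: W = 1/(μ-λ)
Need W ≤ 0.24, so 1/(μ-λ) ≤ 0.24
μ - λ ≥ 1/0.24 = 4.1667
μ ≥ 9.6 + 4.1667 = 13.7667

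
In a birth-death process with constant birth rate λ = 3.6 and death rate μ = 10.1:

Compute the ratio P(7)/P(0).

For constant rates: P(n)/P(0) = (λ/μ)^n
P(7)/P(0) = (3.6/10.1)^7 = 0.356436^7 = 0.0007309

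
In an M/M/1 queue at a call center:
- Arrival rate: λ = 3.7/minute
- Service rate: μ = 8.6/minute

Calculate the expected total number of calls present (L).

ρ = λ/μ = 3.7/8.6 = 0.4302
For M/M/1: L = λ/(μ-λ)
L = 3.7/(8.6-3.7) = 3.7/4.90
L = 0.7551 calls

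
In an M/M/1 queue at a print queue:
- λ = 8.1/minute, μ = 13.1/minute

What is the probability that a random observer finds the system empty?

ρ = λ/μ = 8.1/13.1 = 0.6183
P(0) = 1 - ρ = 1 - 0.6183 = 0.3817
The server is idle 38.17% of the time.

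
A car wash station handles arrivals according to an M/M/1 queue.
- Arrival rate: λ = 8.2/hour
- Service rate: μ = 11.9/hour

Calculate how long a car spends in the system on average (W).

First, compute utilization: ρ = λ/μ = 8.2/11.9 = 0.6891
For M/M/1: W = 1/(μ-λ)
W = 1/(11.9-8.2) = 1/3.70
W = 0.2703 hours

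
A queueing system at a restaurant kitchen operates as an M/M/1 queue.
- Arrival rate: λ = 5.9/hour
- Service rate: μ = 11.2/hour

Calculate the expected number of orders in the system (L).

ρ = λ/μ = 5.9/11.2 = 0.5268
For M/M/1: L = λ/(μ-λ)
L = 5.9/(11.2-5.9) = 5.9/5.30
L = 1.1132 orders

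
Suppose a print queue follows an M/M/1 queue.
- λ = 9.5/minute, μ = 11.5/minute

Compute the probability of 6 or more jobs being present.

ρ = λ/μ = 9.5/11.5 = 0.8261
P(N ≥ n) = ρⁿ
P(N ≥ 6) = 0.8261^6
P(N ≥ 6) = 0.3178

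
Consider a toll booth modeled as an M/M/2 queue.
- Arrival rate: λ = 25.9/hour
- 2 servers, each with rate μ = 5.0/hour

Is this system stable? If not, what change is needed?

Stability requires ρ = λ/(cμ) < 1
ρ = 25.9/(2 × 5.0) = 25.9/10.00 = 2.5900
Since 2.5900 ≥ 1, the system is UNSTABLE.
Need c > λ/μ = 25.9/5.0 = 5.18.
Minimum servers needed: c = 6.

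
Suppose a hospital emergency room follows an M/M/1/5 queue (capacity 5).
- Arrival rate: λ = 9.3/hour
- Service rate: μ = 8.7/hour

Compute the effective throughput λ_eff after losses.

ρ = λ/μ = 9.3/8.7 = 1.06897
P₀ = (1-ρ)/(1-ρ^(K+1)) = (1-1.06897)/(1-1.06897^6) = -0.06897/-0.4921 = 0.1402
P_K = P₀×ρ^K = 0.14016 × 1.06897^5 = 0.14016 × 1.3958 = 0.1956
λ_eff = λ(1-P_K) = 9.3 × (1 - 0.19563) = 9.3 × 0.80437 = 7.4806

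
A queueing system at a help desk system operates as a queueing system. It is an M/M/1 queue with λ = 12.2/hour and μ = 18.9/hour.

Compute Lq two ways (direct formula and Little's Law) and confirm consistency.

Method 1 (direct): Lq = λ²/(μ(μ-λ)) = 148.84/(18.9 × 6.70) = 1.1754

Method 2 (Little's Law):
W = 1/(μ-λ) = 1/6.70 = 0.149254
Wq = W - 1/μ = 0.149254 - 0.0529101 = 0.096344
Lq = λWq = 12.2 × 0.096344 = 1.1754 ✔ (matches Method 1)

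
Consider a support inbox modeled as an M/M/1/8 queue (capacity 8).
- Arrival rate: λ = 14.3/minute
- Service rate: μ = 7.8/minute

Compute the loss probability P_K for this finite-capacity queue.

ρ = λ/μ = 14.3/7.8 = 1.8333
P₀ = (1-ρ)/(1-ρ^(K+1)) = (1-1.8333)/(1-1.8333^9) = -0.8333/-232.9386 = 0.003577
P_K = P₀×ρ^K = 0.0035773 × 1.8333^8 = 0.0035773 × 127.6052 = 0.4565
Blocking probability = 45.65%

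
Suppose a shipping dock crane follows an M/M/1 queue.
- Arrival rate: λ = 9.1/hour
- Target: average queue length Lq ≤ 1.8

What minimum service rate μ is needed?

For M/M/1: Lq = λ²/(μ(μ-λ))
Need Lq ≤ 1.8, i.e. μ(μ-λ) ≥ λ²/1.8
μ² - 9.1μ - 82.81/1.8 ≥ 0  →  μ² - 9.1μ - 46.00556 ≥ 0
Quadratic formula (positive root): μ = [λ + √(λ² + 4×46.00556)]/2
Discriminant: 82.81 + 4×46.00556 = 266.8322, √266.8322 = 16.3350
μ ≥ (9.1 + 16.3350)/2 = 12.7175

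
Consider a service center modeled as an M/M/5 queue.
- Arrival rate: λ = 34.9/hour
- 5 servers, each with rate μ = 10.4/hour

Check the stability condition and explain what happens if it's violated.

Stability requires ρ = λ/(cμ) < 1
ρ = 34.9/(5 × 10.4) = 34.9/52.00 = 0.6712
Since 0.6712 < 1, the system is STABLE.
The servers are busy 67.12% of the time.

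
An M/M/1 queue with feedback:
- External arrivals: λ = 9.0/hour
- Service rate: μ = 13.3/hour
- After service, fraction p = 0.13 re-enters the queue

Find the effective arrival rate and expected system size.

Effective arrival rate: λ_eff = λ/(1-p) = 9.0/(1-0.13) = 9.0/0.87 = 10.34483
ρ = λ_eff/μ = 10.34483/13.3 = 0.777807
L = ρ/(1-ρ) = 0.777807/(1-0.777807) = 3.5006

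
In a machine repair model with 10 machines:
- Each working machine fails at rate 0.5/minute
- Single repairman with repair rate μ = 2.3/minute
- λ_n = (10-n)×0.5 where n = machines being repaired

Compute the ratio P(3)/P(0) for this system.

P(3)/P(0) = ∏_{i=0}^{3-1} λ_i/μ_{i+1}
= (10-0)×0.5/2.3 × (10-1)×0.5/2.3 × (10-2)×0.5/2.3
= 7.3971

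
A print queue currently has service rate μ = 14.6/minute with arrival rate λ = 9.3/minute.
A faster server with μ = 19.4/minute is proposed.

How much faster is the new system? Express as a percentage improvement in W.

System 1: ρ₁ = 9.3/14.6 = 0.6370, W₁ = 1/(14.6-9.3) = 0.18868
System 2: ρ₂ = 9.3/19.4 = 0.4794, W₂ = 1/(19.4-9.3) = 0.099010
Improvement: (W₁-W₂)/W₁ = (0.18868-0.099010)/0.18868 = 47.52%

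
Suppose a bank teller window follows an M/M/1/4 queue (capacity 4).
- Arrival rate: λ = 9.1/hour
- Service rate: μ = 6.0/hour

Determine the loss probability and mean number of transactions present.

ρ = λ/μ = 9.1/6.0 = 1.516667
P₀ = (1-ρ)/(1-ρ^(K+1)) = (1-1.516667)/(1-1.516667^5) = -0.5167/-7.0251 = 0.07355
P_K = P₀×ρ^K = 0.07355 × 1.516667^4 = 0.07355 × 5.2913 = 0.3892
Blocking probability P_4 = 0.3892 (38.92%)
L = ρ[1 - (K+1)ρ^K + Kρ^(K+1)] / [(1-ρ)(1-ρ^(K+1))]
L = 1.516667 × (1 - 5×5.2913 + 4×8.0251) / ((1 - 1.516667) × (1 - 8.0251)) = 2.7762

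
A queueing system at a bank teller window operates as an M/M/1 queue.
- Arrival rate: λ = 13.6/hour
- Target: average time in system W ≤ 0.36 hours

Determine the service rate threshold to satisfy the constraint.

For M/M/1: W = 1/(μ-λ)
Need W ≤ 0.36, so 1/(μ-λ) ≤ 0.36
μ - λ ≥ 1/0.36 = 2.7778
μ ≥ 13.6 + 2.7778 = 16.3778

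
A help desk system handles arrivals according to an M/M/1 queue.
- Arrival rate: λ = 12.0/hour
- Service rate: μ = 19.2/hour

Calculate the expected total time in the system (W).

First, compute utilization: ρ = λ/μ = 12.0/19.2 = 0.6250
For M/M/1: W = 1/(μ-λ)
W = 1/(19.2-12.0) = 1/7.20
W = 0.1389 hours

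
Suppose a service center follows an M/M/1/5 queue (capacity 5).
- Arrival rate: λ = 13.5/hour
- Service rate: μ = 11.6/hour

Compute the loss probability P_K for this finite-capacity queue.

ρ = λ/μ = 13.5/11.6 = 1.1638
P₀ = (1-ρ)/(1-ρ^(K+1)) = (1-1.1638)/(1-1.1638^6) = -0.1638/-1.4847 = 0.1103
P_K = P₀×ρ^K = 0.1103 × 1.1638^5 = 0.1103 × 2.1350 = 0.2355
Blocking probability = 23.55%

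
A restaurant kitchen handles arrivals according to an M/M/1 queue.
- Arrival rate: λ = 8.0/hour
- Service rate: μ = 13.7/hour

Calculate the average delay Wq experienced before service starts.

First, compute utilization: ρ = λ/μ = 8.0/13.7 = 0.5839
For M/M/1: Wq = λ/(μ(μ-λ))
Wq = 8.0/(13.7 × (13.7-8.0))
Wq = 8.0/(13.7 × 5.70)
Wq = 0.1024 hours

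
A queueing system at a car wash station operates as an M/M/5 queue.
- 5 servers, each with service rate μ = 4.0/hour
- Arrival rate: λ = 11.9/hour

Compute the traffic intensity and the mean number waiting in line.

Traffic intensity: ρ = λ/(cμ) = 11.9/(5×4.0) = 0.5950
Since ρ = 0.5950 < 1, system is stable.
Offered load a = λ/μ = cρ = 11.9/4.0 = 2.9750
P₀ = [ Σₙ₌₀^4 aⁿ/n! + a^5/(5!(1-ρ)) ]⁻¹
Σ = a^0/0! + a^1/1! + a^2/2! + a^3/3! + a^4/4! = 1.0000 + 2.9750 + 4.4253 + 4.3884 + 3.2639 = 16.0526
a^5/(5!(1-ρ)) = 233.0423/(120 × 0.4050) = 4.7951
P₀ = 1/(16.0526 + 4.7951) = 0.04797
Lq = P₀·a^5·ρ / (5!(1-ρ)²) = 0.047967 × 233.0423 × 0.59500 / (120 × 0.16403) = 0.3379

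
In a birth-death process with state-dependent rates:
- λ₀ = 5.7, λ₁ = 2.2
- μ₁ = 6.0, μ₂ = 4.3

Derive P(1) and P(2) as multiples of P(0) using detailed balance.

Balance equations:
State 0: λ₀P₀ = μ₁P₁ → P₁ = (λ₀/μ₁)P₀ = (5.7/6.0)P₀ = 0.9500P₀
State 1: P₂ = (λ₀λ₁)/(μ₁μ₂)P₀ = (5.7×2.2)/(6.0×4.3)P₀ = 0.4860P₀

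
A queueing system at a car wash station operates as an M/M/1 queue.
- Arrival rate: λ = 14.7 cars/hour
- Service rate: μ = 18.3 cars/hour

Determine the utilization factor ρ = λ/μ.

Server utilization: ρ = λ/μ
ρ = 14.7/18.3 = 0.8033
The server is busy 80.33% of the time.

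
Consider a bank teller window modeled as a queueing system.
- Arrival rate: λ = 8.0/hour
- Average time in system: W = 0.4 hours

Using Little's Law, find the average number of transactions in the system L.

Little's Law: L = λW
L = 8.0 × 0.4 = 3.2000 transactions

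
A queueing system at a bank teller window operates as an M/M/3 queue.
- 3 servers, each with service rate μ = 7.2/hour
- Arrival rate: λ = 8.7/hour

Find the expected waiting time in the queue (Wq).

Traffic intensity: ρ = λ/(cμ) = 8.7/(3×7.2) = 0.4028
Since ρ = 0.4028 < 1, system is stable.
Offered load a = λ/μ = cρ = 8.7/7.2 = 1.2083
P₀ = [ Σₙ₌₀^2 aⁿ/n! + a^3/(3!(1-ρ)) ]⁻¹
Σ = a^0/0! + a^1/1! + a^2/2! = 1.00000 + 1.20833 + 0.730035 = 2.9384
a^3/(3!(1-ρ)) = 1.76425/(6 × 0.597222) = 0.4923
P₀ = 1/(2.9384 + 0.4923) = 0.2915
Lq = P₀·a^3·ρ / (3!(1-ρ)²) = 0.2915 × 1.7643 × 0.4028 / (6 × 0.3567) = 0.09679
Wq = Lq/λ = 0.096787/8.7 = 0.01112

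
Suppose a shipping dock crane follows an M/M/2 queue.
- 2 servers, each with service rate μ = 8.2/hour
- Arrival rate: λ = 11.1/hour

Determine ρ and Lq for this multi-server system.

Traffic intensity: ρ = λ/(cμ) = 11.1/(2×8.2) = 0.6768
Since ρ = 0.6768 < 1, system is stable.
Offered load a = λ/μ = cρ = 11.1/8.2 = 1.3537
P₀ = [ Σₙ₌₀^1 aⁿ/n! + a^2/(2!(1-ρ)) ]⁻¹
Σ = a^0/0! + a^1/1! = 1.0000 + 1.3537 = 2.3537
a^2/(2!(1-ρ)) = 1.8324/(2 × 0.32317) = 2.8350
P₀ = 1/(2.3537 + 2.8350) = 0.1927
Lq = P₀·a^2·ρ / (2!(1-ρ)²) = 0.19273 × 1.8324 × 0.67683 / (2 × 0.10444) = 1.1443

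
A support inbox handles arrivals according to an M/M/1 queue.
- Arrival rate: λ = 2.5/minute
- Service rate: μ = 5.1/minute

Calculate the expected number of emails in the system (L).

ρ = λ/μ = 2.5/5.1 = 0.4902
For M/M/1: L = λ/(μ-λ)
L = 2.5/(5.1-2.5) = 2.5/2.60
L = 0.9615 emails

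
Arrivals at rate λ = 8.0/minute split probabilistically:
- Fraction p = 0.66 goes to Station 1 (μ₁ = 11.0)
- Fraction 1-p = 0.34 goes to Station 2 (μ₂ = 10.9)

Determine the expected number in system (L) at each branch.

Effective rates: λ₁ = 8.0×0.66 = 5.28, λ₂ = 8.0×0.34 = 2.72
Station 1: ρ₁ = 5.28/11.0 = 0.4800, L₁ = ρ₁/(1-ρ₁) = 0.4800/(1-0.4800) = 0.9231
Station 2: ρ₂ = 2.72/10.9 = 0.24954, L₂ = ρ₂/(1-ρ₂) = 0.24954/(1-0.24954) = 0.3325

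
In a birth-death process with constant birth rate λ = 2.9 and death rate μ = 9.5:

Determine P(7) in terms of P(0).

For constant rates: P(n)/P(0) = (λ/μ)^n
P(7)/P(0) = (2.9/9.5)^7 = 0.30526^7 = 0.0002470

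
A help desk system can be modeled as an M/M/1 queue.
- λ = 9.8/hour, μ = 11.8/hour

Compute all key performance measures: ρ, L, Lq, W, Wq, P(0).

Step 1: ρ = λ/μ = 9.8/11.8 = 0.8305
Step 2: L = λ/(μ-λ) = 9.8/2.00 = 4.9000
Step 3: Lq = λ²/(μ(μ-λ)) = 96.04/(11.8×2.00) = 4.0695
Step 4: W = 1/(μ-λ) = 1/2.00 = 0.5000
Step 5: Wq = λ/(μ(μ-λ)) = 9.8/(11.8×2.00) = 0.4153
Step 6: P(0) = 1-ρ = 0.1695
Verify: L = λW = 9.8×0.5000 = 4.9000 ✔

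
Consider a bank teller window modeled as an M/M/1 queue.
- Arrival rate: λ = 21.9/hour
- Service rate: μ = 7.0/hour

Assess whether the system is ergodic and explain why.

Stability requires ρ = λ/(cμ) < 1
ρ = 21.9/(1 × 7.0) = 21.9/7.00 = 3.1286
Since 3.1286 ≥ 1, the system is UNSTABLE.
Queue grows without bound. Need μ > λ = 21.9.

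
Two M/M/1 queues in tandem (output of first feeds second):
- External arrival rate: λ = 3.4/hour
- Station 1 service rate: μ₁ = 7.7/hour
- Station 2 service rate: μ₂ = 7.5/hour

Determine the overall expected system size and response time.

By Jackson's theorem, each station behaves as independent M/M/1.
Station 1: ρ₁ = 3.4/7.7 = 0.4416, L₁ = ρ₁/(1-ρ₁) = λ/(μ₁-λ) = 3.4/4.30 = 0.7907
Station 2: ρ₂ = 3.4/7.5 = 0.4533, L₂ = ρ₂/(1-ρ₂) = λ/(μ₂-λ) = 3.4/4.10 = 0.8293
Total: L = L₁ + L₂ = 0.7907 + 0.8293 = 1.6200
W = L/λ = 1.6200/3.4 = 0.4765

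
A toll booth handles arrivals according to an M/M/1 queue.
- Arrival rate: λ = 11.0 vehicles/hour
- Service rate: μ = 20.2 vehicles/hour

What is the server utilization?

Server utilization: ρ = λ/μ
ρ = 11.0/20.2 = 0.5446
The server is busy 54.46% of the time.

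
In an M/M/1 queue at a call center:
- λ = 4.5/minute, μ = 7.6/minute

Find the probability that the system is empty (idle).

ρ = λ/μ = 4.5/7.6 = 0.5921
P(0) = 1 - ρ = 1 - 0.5921 = 0.4079
The server is idle 40.79% of the time.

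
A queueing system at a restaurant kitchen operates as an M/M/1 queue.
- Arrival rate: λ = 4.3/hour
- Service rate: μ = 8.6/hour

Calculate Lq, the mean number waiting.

ρ = λ/μ = 4.3/8.6 = 0.5000
For M/M/1: Lq = λ²/(μ(μ-λ))
Lq = 18.49/(8.6 × 4.30)
Lq = 0.5000 orders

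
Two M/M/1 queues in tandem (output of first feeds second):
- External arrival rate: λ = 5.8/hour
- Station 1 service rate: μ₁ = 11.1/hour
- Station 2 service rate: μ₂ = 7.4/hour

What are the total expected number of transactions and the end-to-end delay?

By Jackson's theorem, each station behaves as independent M/M/1.
Station 1: ρ₁ = 5.8/11.1 = 0.5225, L₁ = ρ₁/(1-ρ₁) = λ/(μ₁-λ) = 5.8/5.30 = 1.0943
Station 2: ρ₂ = 5.8/7.4 = 0.7838, L₂ = ρ₂/(1-ρ₂) = λ/(μ₂-λ) = 5.8/1.60 = 3.6250
Total: L = L₁ + L₂ = 1.0943 + 3.6250 = 4.7193
W = L/λ = 4.7193/5.8 = 0.8137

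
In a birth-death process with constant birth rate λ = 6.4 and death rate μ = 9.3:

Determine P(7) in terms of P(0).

For constant rates: P(n)/P(0) = (λ/μ)^n
P(7)/P(0) = (6.4/9.3)^7 = 0.68817^7 = 0.07309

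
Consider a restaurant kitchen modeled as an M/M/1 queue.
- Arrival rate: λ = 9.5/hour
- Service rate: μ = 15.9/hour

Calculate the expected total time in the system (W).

First, compute utilization: ρ = λ/μ = 9.5/15.9 = 0.5975
For M/M/1: W = 1/(μ-λ)
W = 1/(15.9-9.5) = 1/6.40
W = 0.1562 hours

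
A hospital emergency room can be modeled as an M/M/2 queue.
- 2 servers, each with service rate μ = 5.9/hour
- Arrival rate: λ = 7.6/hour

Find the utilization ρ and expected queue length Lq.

Traffic intensity: ρ = λ/(cμ) = 7.6/(2×5.9) = 0.6441
Since ρ = 0.6441 < 1, system is stable.
Offered load a = λ/μ = cρ = 7.6/5.9 = 1.2881
P₀ = [ Σₙ₌₀^1 aⁿ/n! + a^2/(2!(1-ρ)) ]⁻¹
Σ = a^0/0! + a^1/1! = 1.0000 + 1.2881 = 2.2881
a^2/(2!(1-ρ)) = 1.6593/(2 × 0.35593) = 2.3309
P₀ = 1/(2.2881 + 2.3309) = 0.2165
Lq = P₀·a^2·ρ / (2!(1-ρ)²) = 0.2165 × 1.6593 × 0.6441 / (2 × 0.1267) = 0.9131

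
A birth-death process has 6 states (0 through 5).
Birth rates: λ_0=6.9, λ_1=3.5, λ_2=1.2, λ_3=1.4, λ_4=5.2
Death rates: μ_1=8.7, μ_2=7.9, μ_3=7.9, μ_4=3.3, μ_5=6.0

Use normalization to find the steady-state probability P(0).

Ratios P(n)/P(0) = (λ₀···λₙ₋₁)/(μ₁···μₙ):
P(1)/P(0) = (6.9)/(8.7) = 0.7931
P(2)/P(0) = (6.9×3.5)/(8.7×7.9) = 0.3514
P(3)/P(0) = (6.9×3.5×1.2)/(8.7×7.9×7.9) = 0.05337
P(4)/P(0) = (6.9×3.5×1.2×1.4)/(8.7×7.9×7.9×3.3) = 0.02264
P(5)/P(0) = (6.9×3.5×1.2×1.4×5.2)/(8.7×7.9×7.9×3.3×6.0) = 0.01962

Normalization: ∑ P(n) = 1
P(0) × (1.0000 + 0.7931 + 0.3514 + 0.05337 + 0.02264 + 0.01962) = 1
P(0) × 2.2401 = 1
P(0) = 1/2.2401 = 0.4464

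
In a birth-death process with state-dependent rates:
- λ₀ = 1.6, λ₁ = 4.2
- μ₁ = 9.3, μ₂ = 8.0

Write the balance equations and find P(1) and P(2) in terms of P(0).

Balance equations:
State 0: λ₀P₀ = μ₁P₁ → P₁ = (λ₀/μ₁)P₀ = (1.6/9.3)P₀ = 0.1720P₀
State 1: P₂ = (λ₀λ₁)/(μ₁μ₂)P₀ = (1.6×4.2)/(9.3×8.0)P₀ = 0.09032P₀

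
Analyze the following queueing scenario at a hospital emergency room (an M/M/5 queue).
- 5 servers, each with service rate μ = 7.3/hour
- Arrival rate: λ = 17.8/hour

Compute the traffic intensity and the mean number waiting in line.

Traffic intensity: ρ = λ/(cμ) = 17.8/(5×7.3) = 0.4877
Since ρ = 0.4877 < 1, system is stable.
Offered load a = λ/μ = cρ = 17.8/7.3 = 2.4384
P₀ = [ Σₙ₌₀^4 aⁿ/n! + a^5/(5!(1-ρ)) ]⁻¹
Σ = a^0/0! + a^1/1! + a^2/2! + a^3/3! + a^4/4! = 1.0000 + 2.4384 + 2.9728 + 2.4162 + 1.4729 = 10.3003
a^5/(5!(1-ρ)) = 86.1957/(120 × 0.51233) = 1.4020
P₀ = 1/(10.3003 + 1.4020) = 0.08545
Lq = P₀·a^5·ρ / (5!(1-ρ)²) = 0.08545 × 86.1957 × 0.4877 / (120 × 0.2625) = 0.1140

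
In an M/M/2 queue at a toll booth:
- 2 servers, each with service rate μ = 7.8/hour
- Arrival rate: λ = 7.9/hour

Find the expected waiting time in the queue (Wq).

Traffic intensity: ρ = λ/(cμ) = 7.9/(2×7.8) = 0.5064
Since ρ = 0.5064 < 1, system is stable.
Offered load a = λ/μ = cρ = 7.9/7.8 = 1.0128
P₀ = [ Σₙ₌₀^1 aⁿ/n! + a^2/(2!(1-ρ)) ]⁻¹
Σ = a^0/0! + a^1/1! = 1.0000 + 1.0128 = 2.0128
a^2/(2!(1-ρ)) = 1.0258/(2 × 0.4936) = 1.0391
P₀ = 1/(2.0128 + 1.0391) = 0.3277
Lq = P₀·a^2·ρ / (2!(1-ρ)²) = 0.32766 × 1.0258 × 0.50641 / (2 × 0.24363) = 0.3493
Wq = Lq/λ = 0.3493/7.9 = 0.04422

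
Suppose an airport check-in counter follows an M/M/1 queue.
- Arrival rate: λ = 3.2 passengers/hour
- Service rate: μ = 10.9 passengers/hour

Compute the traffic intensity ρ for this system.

Server utilization: ρ = λ/μ
ρ = 3.2/10.9 = 0.2936
The server is busy 29.36% of the time.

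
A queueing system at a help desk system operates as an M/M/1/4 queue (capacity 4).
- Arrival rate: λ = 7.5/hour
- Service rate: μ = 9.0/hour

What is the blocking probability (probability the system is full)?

ρ = λ/μ = 7.5/9.0 = 0.833333
P₀ = (1-ρ)/(1-ρ^(K+1)) = (1-0.833333)/(1-0.833333^5) = 0.1666670/0.5981232 = 0.2786
P_K = P₀×ρ^K = 0.2786 × 0.833333^4 = 0.2786 × 0.4823 = 0.1344
Blocking probability = 13.44%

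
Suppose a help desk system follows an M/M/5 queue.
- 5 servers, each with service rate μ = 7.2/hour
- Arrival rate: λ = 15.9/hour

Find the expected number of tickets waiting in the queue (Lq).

Traffic intensity: ρ = λ/(cμ) = 15.9/(5×7.2) = 0.4417
Since ρ = 0.4417 < 1, system is stable.
Offered load a = λ/μ = cρ = 15.9/7.2 = 2.2083
P₀ = [ Σₙ₌₀^4 aⁿ/n! + a^5/(5!(1-ρ)) ]⁻¹
Σ = a^0/0! + a^1/1! + a^2/2! + a^3/3! + a^4/4! = 1.00000 + 2.20833 + 2.43837 + 1.79491 + 0.990940 = 8.4326
a^5/(5!(1-ρ)) = 52.5198/(120 × 0.5583) = 0.7839
P₀ = 1/(8.4326 + 0.7839) = 0.1085
Lq = P₀·a^5·ρ / (5!(1-ρ)²) = 0.10850 × 52.5198 × 0.44167 / (120 × 0.31174) = 0.06728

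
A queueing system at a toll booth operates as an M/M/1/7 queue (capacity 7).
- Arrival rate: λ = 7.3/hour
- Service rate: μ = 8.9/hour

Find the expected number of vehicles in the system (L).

ρ = λ/μ = 7.3/8.9 = 0.82022
P₀ = (1-ρ)/(1-ρ^(K+1)) = (1-0.82022)/(1-0.82022^8) = 0.1798/0.7951 = 0.2261
P_K = P₀×ρ^K = 0.22610 × 0.82022^7 = 0.22610 × 0.24975 = 0.05647
L = ρ[1 - (K+1)ρ^K + Kρ^(K+1)] / [(1-ρ)(1-ρ^(K+1))]
L = 0.82022 × (1 - 8×0.249754 + 7×0.204853) / ((1 - 0.82022) × (1 - 0.204853)) = 2.5013 vehicles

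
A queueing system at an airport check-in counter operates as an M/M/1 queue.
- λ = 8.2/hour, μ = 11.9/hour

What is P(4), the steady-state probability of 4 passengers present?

ρ = λ/μ = 8.2/11.9 = 0.68908
P(n) = (1-ρ)ρⁿ
P(4) = (1-0.68908) × 0.68908^4
P(4) = 0.31092 × 0.22546
P(4) = 0.07010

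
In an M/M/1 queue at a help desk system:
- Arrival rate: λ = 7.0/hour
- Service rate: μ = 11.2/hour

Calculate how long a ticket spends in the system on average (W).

First, compute utilization: ρ = λ/μ = 7.0/11.2 = 0.6250
For M/M/1: W = 1/(μ-λ)
W = 1/(11.2-7.0) = 1/4.20
W = 0.2381 hours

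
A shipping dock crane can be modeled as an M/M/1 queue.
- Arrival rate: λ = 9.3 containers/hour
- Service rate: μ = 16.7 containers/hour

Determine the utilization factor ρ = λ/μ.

Server utilization: ρ = λ/μ
ρ = 9.3/16.7 = 0.5569
The server is busy 55.69% of the time.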